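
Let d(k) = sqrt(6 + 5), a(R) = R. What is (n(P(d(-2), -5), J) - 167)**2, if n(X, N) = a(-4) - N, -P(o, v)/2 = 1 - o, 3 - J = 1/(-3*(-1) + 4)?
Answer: 1481089/49 ≈ 30226.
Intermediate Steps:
d(k) = sqrt(11)
J = 20/7 (J = 3 - 1/(-3*(-1) + 4) = 3 - 1/(3 + 4) = 3 - 1/7 = 20/7 ≈ 2.8571)
P(o, v) = -2 + 2*o (P(o, v) = -2*(1 - o) = -2 + 2*o)
n(X, N) = -4 - N
(n(P(d(-2), -5), J) - 167)**2 = ((-4 - 1*20/7) - 167)**2 = ((-4 - 20/7) - 167)**2 = (-48/7 - 167)**2 = (-1217/7)**2 = 1481089/49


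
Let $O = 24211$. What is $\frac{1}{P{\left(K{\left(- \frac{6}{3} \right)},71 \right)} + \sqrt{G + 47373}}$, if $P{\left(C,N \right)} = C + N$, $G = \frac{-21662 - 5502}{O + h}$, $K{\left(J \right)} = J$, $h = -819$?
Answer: $- \frac{403512}{249188185} + \frac{2 \sqrt{405018610006}}{249188185} \approx 0.0034886$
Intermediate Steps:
$G = - \frac{6791}{5848}$ ($G = \frac{-21662 - 5502}{24211 - 819} = - \frac{27164}{23392} = \left(-27164\right) \frac{1}{23392} = - \frac{6791}{5848} \approx -1.1613$)
$\frac{1}{P{\left(K{\left(- \frac{6}{3} \right)},71 \right)} + \sqrt{G + 47373}} = \frac{1}{\left(- \frac{6}{3} + 71\right) + \sqrt{- \frac{6791}{5848} + 47373}} = \frac{1}{\left(\left(-6\right) \frac{1}{3} + 71\right) + \sqrt{\frac{277030513}{5848}}} = \frac{1}{\left(-2 + 71\right) + \frac{\sqrt{405018610006}}{2924}} = \frac{1}{69 + \frac{\sqrt{405018610006}}{2924}}$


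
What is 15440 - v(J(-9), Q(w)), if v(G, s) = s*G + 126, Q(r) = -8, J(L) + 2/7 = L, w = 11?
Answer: 106678/7 ≈ 15240.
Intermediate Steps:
J(L) = -2/7 + L
v(G, s) = 126 + G*s (v(G, s) = G*s + 126 = 126 + G*s)
15440 - v(J(-9), Q(w)) = 15440 - (126 + (-2/7 - 9)*(-8)) = 15440 - (126 - 65/7*(-8)) = 15440 - (126 + 520/7) = 15440 - 1*1402/7 = 15440 - 1402/7 = 106678/7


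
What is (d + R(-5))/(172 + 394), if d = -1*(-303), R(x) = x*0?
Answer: 303/566 ≈ 0.53534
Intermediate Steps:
R(x) = 0
d = 303
(d + R(-5))/(172 + 394) = (303 + 0)/(172 + 394) = 303/566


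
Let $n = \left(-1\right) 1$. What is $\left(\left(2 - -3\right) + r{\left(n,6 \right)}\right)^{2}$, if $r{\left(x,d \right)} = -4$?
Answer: $1$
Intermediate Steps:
$n = -1$
$\left(\left(2 - -3\right) + r{\left(n,6 \right)}\right)^{2} = \left(\left(2 - -3\right) - 4\right)^{2} = \left(\left(2 + 3\right) - 4\right)^{2} = \left(5 - 4\right)^{2} = 1^{2} = 1$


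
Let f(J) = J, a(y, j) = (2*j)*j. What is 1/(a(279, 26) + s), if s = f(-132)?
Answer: 1/1220 ≈ 0.00081967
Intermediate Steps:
a(y, j) = 2*j**2
s = -132
1/(a(279, 26) + s) = 1/(2*26**2 - 132) = 1/(2*676 - 132) = 1/(1352 - 132) = 1/1220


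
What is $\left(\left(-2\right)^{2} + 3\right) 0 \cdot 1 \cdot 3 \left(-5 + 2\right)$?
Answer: $0$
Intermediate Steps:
$\left(\left(-2\right)^{2} + 3\right) 0 \cdot 1 \cdot 3 \left(-5 + 2\right) = \left(4 + 3\right) 0 \cdot 3 \left(-3\right) = 7 \cdot 0 \cdot 3 \left(-3\right) = 0 \cdot 3 \left(-3\right) = 0 \left(-3\right) = 0$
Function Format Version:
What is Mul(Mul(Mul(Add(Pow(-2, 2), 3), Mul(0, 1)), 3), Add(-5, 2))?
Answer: 0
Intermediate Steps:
Mul(Mul(Mul(Add(Pow(-2, 2), 3), Mul(0, 1)), 3), Add(-5, 2)) = Mul(Mul(Mul(Add(4, 3), 0), 3), -3) = Mul(Mul(Mul(7, 0), 3), -3) = Mul(Mul(0, 3), -3) = Mul(0, -3) = 0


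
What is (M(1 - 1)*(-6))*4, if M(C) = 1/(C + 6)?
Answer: -4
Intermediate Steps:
M(C) = 1/(6 + C)
(M(1 - 1)*(-6))*4 = (-6/(6 + (1 - 1)))*4 = (-6/(6 + 0))*4 = (-6/6)*4 = ((⅙)*(-6))*4 = -1*4 = -4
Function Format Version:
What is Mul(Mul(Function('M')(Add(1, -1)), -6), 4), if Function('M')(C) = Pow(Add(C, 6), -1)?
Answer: -4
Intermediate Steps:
Function('M')(C) = Pow(Add(6, C), -1)
Mul(Mul(Function('M')(Add(1, -1)), -6), 4) = Mul(Mul(Pow(Add(6, Add(1, -1)), -1), -6), 4) = Mul(Mul(Pow(Add(6, 0), -1), -6), 4) = Mul(Mul(Pow(6, -1), -6), 4) = Mul(Mul(Rational(1, 6), -6), 4) = Mul(-1, 4) = -4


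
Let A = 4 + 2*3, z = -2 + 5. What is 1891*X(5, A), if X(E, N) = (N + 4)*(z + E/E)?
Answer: 105896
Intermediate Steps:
z = 3
A = 10 (A = 4 + 6 = 10)
X(E, N) = 16 + 4*N (X(E, N) = (N + 4)*(3 + E/E) = (4 + N)*(3 + 1) = (4 + N)*4 = 16 + 4*N)
1891*X(5, A) = 1891*(16 + 4*10) = 1891*(16 + 40) = 1891*56 = 105896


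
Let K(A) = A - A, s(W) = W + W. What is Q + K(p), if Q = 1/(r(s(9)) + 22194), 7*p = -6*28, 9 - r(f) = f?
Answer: 1/22185 ≈ 4.5075e-5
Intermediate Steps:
s(W) = 2*W
r(f) = 9 - f
p = -24 (p = (-6*28)/7 = (⅐)*(-168) = -24)
K(A) = 0
Q = 1/22185 (Q = 1/((9 - 2*9) + 22194) = 1/((9 - 1*18) + 22194) = 1/((9 - 18) + 22194) = 1/(-9 + 22194) = 1/22185 ≈ 4.5075e-5)
Q + K(p) = 1/22185 + 0 = 1/22185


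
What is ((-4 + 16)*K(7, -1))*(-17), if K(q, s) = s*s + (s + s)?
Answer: 204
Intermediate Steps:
K(q, s) = s² + 2*s
((-4 + 16)*K(7, -1))*(-17) = ((-4 + 16)*(-(2 - 1)))*(-17) = (12*(-1*1))*(-17) = (12*(-1))*(-17) = -12*(-17) = 204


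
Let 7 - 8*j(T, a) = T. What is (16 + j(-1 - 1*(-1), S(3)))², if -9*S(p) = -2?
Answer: 18225/64 ≈ 284.77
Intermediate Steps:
S(p) = 2/9 (S(p) = -⅑*(-2) = 2/9)
j(T, a) = 7/8 - T/8
(16 + j(-1 - 1*(-1), S(3)))² = (16 + (7/8 - (-1 - 1*(-1))/8))² = (16 + (7/8 - (-1 + 1)/8))² = (16 + (7/8 - ⅛*0))² = (16 + (7/8 + 0))² = (16 + 7/8)² = (135/8)² = 18225/64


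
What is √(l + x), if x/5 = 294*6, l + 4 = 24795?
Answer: √33611 ≈ 183.33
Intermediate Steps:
l = 24791 (l = -4 + 24795 = 24791)
x = 8820 (x = 5*(294*6) = 5*1764 = 8820)
√(l + x) = √(24791 + 8820) = √33611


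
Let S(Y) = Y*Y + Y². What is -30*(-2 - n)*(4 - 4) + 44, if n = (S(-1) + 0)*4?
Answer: 44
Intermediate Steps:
S(Y) = 2*Y² (S(Y) = Y² + Y² = 2*Y²)
n = 8 (n = (2*(-1)² + 0)*4 = (2*1 + 0)*4 = (2 + 0)*4 = 2*4 = 8)
-30*(-2 - n)*(4 - 4) + 44 = -30*(-2 - 1*8)*(4 - 4) + 44 = -30*(-2 - 8)*0 + 44 = -(-300)*0 + 44 = -30*0 + 44 = 0 + 44 = 44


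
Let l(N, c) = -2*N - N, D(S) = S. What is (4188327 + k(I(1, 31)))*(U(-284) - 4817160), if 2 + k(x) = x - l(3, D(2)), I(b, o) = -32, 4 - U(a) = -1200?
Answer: -20170678146712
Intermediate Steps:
U(a) = 1204 (U(a) = 4 - 1*(-1200) = 4 + 1200 = 1204)
l(N, c) = -3*N
k(x) = 7 + x (k(x) = -2 + (x - (-3)*3) = -2 + (x - 1*(-9)) = -2 + (x + 9) = -2 + (9 + x) = 7 + x)
(4188327 + k(I(1, 31)))*(U(-284) - 4817160) = (4188327 + (7 - 32))*(1204 - 4817160) = (4188327 - 25)*(-4815956) = 4188302*(-4815956) = -20170678146712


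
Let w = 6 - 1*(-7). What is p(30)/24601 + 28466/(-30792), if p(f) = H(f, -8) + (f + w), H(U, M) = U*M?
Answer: -353179045/378756996 ≈ -0.93247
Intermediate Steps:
H(U, M) = M*U
w = 13 (w = 6 + 7 = 13)
p(f) = 13 - 7*f (p(f) = -8*f + (f + 13) = -8*f + (13 + f) = 13 - 7*f)
p(30)/24601 + 28466/(-30792) = (13 - 7*30)/24601 + 28466/(-30792) = (13 - 210)*(1/24601) + 28466*(-1/30792) = -197*1/24601 - 14233/15396 = -197/24601 - 14233/15396 = -353179045/378756996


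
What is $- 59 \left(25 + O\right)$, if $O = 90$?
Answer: $-6785$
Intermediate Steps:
$- 59 \left(25 + O\right) = - 59 \left(25 + 90\right) = \left(-59\right) 115 = -6785$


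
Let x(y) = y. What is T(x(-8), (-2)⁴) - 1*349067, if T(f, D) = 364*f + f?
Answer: -351987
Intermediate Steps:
T(f, D) = 365*f
T(x(-8), (-2)⁴) - 1*349067 = 365*(-8) - 1*349067 = -2920 - 349067 = -351987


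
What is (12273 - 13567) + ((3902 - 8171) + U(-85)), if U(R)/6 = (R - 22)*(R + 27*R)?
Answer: 1522397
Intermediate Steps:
U(R) = 168*R*(-22 + R) (U(R) = 6*((R - 22)*(R + 27*R)) = 6*((-22 + R)*(28*R)) = 6*(28*R*(-22 + R)) = 168*R*(-22 + R))
(12273 - 13567) + ((3902 - 8171) + U(-85)) = (12273 - 13567) + ((3902 - 8171) + 168*(-85)*(-22 - 85)) = -1294 + (-4269 + 168*(-85)*(-107)) = -1294 + (-4269 + 1527960) = -1294 + 1523691 = 1522397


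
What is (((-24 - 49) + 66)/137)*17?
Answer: -119/137 ≈ -0.86861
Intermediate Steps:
(((-24 - 49) + 66)/137)*17 = ((-73 + 66)*(1/137))*17 = -7*1/137*17 = -7/137*17 = -119/137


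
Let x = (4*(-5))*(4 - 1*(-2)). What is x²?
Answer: 14400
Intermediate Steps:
x = -120 (x = -20*(4 + 2) = -20*6 = -120)
x² = (-120)² = 14400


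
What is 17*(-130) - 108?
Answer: -2318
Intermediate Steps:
17*(-130) - 108 = -2210 - 108 = -2318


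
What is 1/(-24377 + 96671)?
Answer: 1/72294 ≈ 1.3832e-5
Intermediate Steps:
1/(-24377 + 96671) = 1/72294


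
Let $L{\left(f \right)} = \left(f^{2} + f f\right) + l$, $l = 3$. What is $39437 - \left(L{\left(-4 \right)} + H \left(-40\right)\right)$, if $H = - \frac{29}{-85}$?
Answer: $\frac{670066}{17} \approx 39416.0$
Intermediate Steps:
$H = \frac{29}{85}$ ($H = \left(-29\right) \left(- \frac{1}{85}\right) = \frac{29}{85} \approx 0.34118$)
$L{\left(f \right)} = 3 + 2 f^{2}$ ($L{\left(f \right)} = \left(f^{2} + f f\right) + 3 = \left(f^{2} + f^{2}\right) + 3 = 2 f^{2} + 3 = 3 + 2 f^{2}$)
$39437 - \left(L{\left(-4 \right)} + H \left(-40\right)\right) = 39437 - \left(\left(3 + 2 \left(-4\right)^{2}\right) + \frac{29}{85} \left(-40\right)\right) = 39437 - \left(\left(3 + 2 \cdot 16\right) - \frac{232}{17}\right) = 39437 - \left(\left(3 + 32\right) - \frac{232}{17}\right) = 39437 - \left(35 - \frac{232}{17}\right) = 39437 - \frac{363}{17} = \frac{670066}{17}$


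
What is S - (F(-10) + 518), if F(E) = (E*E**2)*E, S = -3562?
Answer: -14080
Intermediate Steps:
F(E) = E**4 (F(E) = E**3*E = E**4)
S - (F(-10) + 518) = -3562 - ((-10)**4 + 518) = -3562 - (10000 + 518) = -3562 - 1*10518 = -3562 - 10518 = -14080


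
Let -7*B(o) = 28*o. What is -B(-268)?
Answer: -1072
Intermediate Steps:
B(o) = -4*o
-B(-268) = -(-4)*(-268) = -1*1072 = -1072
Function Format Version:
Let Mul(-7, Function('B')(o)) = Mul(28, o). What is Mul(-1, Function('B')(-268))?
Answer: -1072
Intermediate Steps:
Function('B')(o) = Mul(-4, o) (Function('B')(o) = Mul(Rational(-1, 7), Mul(28, o)) = Mul(-4, o))
Mul(-1, Function('B')(-268)) = Mul(-1, Mul(-4, -268)) = Mul(-1, 1072) = -1072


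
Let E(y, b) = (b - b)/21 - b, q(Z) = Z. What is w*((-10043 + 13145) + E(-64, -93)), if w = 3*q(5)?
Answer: 47925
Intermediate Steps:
E(y, b) = -b (E(y, b) = 0*(1/21) - b = 0 - b = -b)
w = 15 (w = 3*5 = 15)
w*((-10043 + 13145) + E(-64, -93)) = 15*((-10043 + 13145) - 1*(-93)) = 15*(3102 + 93) = 15*3195 = 47925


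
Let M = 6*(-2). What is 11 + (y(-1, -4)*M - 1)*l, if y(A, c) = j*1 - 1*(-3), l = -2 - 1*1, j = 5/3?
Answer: 182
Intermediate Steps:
M = -12
j = 5/3 (j = 5*(⅓) = 5/3 ≈ 1.6667)
l = -3 (l = -2 - 1 = -3)
y(A, c) = 14/3 (y(A, c) = (5/3)*1 - 1*(-3) = 5/3 + 3 = 14/3)
11 + (y(-1, -4)*M - 1)*l = 11 + ((14/3)*(-12) - 1)*(-3) = 11 + (-56 - 1)*(-3) = 11 - 57*(-3) = 11 + 171 = 182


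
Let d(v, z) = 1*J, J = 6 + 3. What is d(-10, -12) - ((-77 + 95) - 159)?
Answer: 150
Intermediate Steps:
J = 9
d(v, z) = 9 (d(v, z) = 1*9 = 9)
d(-10, -12) - ((-77 + 95) - 159) = 9 - ((-77 + 95) - 159) = 9 - (18 - 159) = 9 - 1*(-141) = 9 + 141 = 150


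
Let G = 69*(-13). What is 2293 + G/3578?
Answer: 8203457/3578 ≈ 2292.8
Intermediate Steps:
G = -897
2293 + G/3578 = 2293 - 897/3578 = 8203457/3578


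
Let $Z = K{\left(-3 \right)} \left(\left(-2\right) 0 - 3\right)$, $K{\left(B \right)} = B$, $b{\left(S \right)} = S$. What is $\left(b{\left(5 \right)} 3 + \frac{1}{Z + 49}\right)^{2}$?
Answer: $\frac{758641}{3364} \approx 225.52$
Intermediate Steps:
$Z = 9$ ($Z = - 3 \left(\left(-2\right) 0 - 3\right) = - 3 \left(0 - 3\right) = \left(-3\right) \left(-3\right) = 9$)
$\left(b{\left(5 \right)} 3 + \frac{1}{Z + 49}\right)^{2} = \left(5 \cdot 3 + \frac{1}{9 + 49}\right)^{2} = \left(15 + \frac{1}{58}\right)^{2} = \left(\frac{871}{58}\right)^{2} = \frac{758641}{3364}$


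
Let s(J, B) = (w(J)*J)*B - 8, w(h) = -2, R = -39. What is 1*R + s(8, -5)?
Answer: 33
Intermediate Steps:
s(J, B) = -8 - 2*B*J (s(J, B) = (-2*J)*B - 8 = -2*B*J - 8 = -8 - 2*B*J)
1*R + s(8, -5) = 1*(-39) + (-8 - 2*(-5)*8) = -39 + (-8 + 80) = -39 + 72 = 33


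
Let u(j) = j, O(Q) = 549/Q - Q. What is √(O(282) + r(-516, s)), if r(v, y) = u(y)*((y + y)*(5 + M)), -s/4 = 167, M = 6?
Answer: √86739901258/94 ≈ 3133.2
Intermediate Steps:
s = -668 (s = -4*167 = -668)
O(Q) = -Q + 549/Q
r(v, y) = 22*y² (r(v, y) = y*((y + y)*(5 + 6)) = y*((2*y)*11) = y*(22*y) = 22*y²)
√(O(282) + r(-516, s)) = √((-1*282 + 549/282) + 22*(-668)²) = √((-282 + 549*(1/282)) + 22*446224) = √((-282 + 183/94) + 9816928) = √(-26325/94 + 9816928) = √(922764907/94) = √86739901258/94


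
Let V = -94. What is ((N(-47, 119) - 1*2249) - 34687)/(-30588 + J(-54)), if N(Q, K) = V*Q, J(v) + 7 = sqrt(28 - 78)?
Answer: 198977642/187210815 + 32518*I*sqrt(2)/187210815 ≈ 1.0629 + 0.00024565*I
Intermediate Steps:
J(v) = -7 + 5*I*sqrt(2) (J(v) = -7 + sqrt(28 - 78) = -7 + sqrt(-50) = -7 + 5*I*sqrt(2))
N(Q, K) = -94*Q
((N(-47, 119) - 1*2249) - 34687)/(-30588 + J(-54)) = ((-94*(-47) - 1*2249) - 34687)/(-30588 + (-7 + 5*I*sqrt(2))) = ((4418 - 2249) - 34687)/(-30595 + 5*I*sqrt(2)) = (2169 - 34687)/(-30595 + 5*I*sqrt(2)) = -32518/(-30595 + 5*I*sqrt(2))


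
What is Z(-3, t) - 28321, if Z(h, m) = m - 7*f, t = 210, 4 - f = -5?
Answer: -28174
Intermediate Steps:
f = 9 (f = 4 - 1*(-5) = 4 + 5 = 9)
Z(h, m) = -63 + m (Z(h, m) = m - 7*9 = m - 63 = -63 + m)
Z(-3, t) - 28321 = (-63 + 210) - 28321 = 147 - 28321 = -28174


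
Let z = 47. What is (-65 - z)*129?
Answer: -14448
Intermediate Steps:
(-65 - z)*129 = (-65 - 1*47)*129 = (-65 - 47)*129 = -112*129 = -14448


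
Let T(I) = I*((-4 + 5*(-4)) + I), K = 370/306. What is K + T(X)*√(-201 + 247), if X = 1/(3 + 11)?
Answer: 185/153 - 335*√46/196 ≈ -10.383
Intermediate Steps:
K = 185/153 (K = 370*(1/306) = 185/153 ≈ 1.2092)
X = 1/14 ≈ 0.071429
T(I) = I*(-24 + I) (T(I) = I*((-4 - 20) + I) = I*(-24 + I))
K + T(X)*√(-201 + 247) = 185/153 + ((-24 + 1/14)/14)*√(-201 + 247) = 185/153 + ((1/14)*(-335/14))*√46 = 185/153 - 335*√46/196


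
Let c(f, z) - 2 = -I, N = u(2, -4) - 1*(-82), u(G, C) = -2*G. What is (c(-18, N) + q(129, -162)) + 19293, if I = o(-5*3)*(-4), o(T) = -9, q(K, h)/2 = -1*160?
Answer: 18939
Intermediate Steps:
q(K, h) = -320 (q(K, h) = 2*(-1*160) = 2*(-160) = -320)
N = 78 (N = -2*2 - 1*(-82) = -4 + 82 = 78)
I = 36 (I = -9*(-4) = 36)
c(f, z) = -34 (c(f, z) = 2 - 1*36 = 2 - 36 = -34)
(c(-18, N) + q(129, -162)) + 19293 = (-34 - 320) + 19293 = -354 + 19293 = 18939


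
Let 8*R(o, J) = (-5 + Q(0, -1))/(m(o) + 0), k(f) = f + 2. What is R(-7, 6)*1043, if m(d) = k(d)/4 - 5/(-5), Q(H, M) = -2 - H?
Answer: 7301/2 ≈ 3650.5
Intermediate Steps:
k(f) = 2 + f
m(d) = 3/2 + d/4 (m(d) = (2 + d)/4 - 5/(-5) = (2 + d)*(1/4) - 5*(-1/5) = (1/2 + d/4) + 1 = 3/2 + d/4)
R(o, J) = -7/(8*(3/2 + o/4)) (R(o, J) = ((-5 + (-2 - 1*0))/((3/2 + o/4) + 0))/8 = ((-5 + (-2 + 0))/(3/2 + o/4))/8 = ((-5 - 2)/(3/2 + o/4))/8 = (-7/(3/2 + o/4))/8 = -7/(8*(3/2 + o/4)))
R(-7, 6)*1043 = -7/(12 + 2*(-7))*1043 = -7/(12 - 14)*1043 = -7/(-2)*1043 = -7*(-1/2)*1043 = (7/2)*1043 = 7301/2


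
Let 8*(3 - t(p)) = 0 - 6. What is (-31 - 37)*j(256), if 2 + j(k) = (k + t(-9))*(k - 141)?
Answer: -2031109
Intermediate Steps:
t(p) = 15/4 (t(p) = 3 - (0 - 6)/8 = 3 - ⅛*(-6) = 3 + ¾ = 15/4)
j(k) = -2 + (-141 + k)*(15/4 + k) (j(k) = -2 + (k + 15/4)*(k - 141) = -2 + (15/4 + k)*(-141 + k) = -2 + (-141 + k)*(15/4 + k))
(-31 - 37)*j(256) = (-31 - 37)*(-2123/4 + 256² - 549/4*256) = -68*(-2123/4 + 65536 - 35136) = -68*119477/4 = -2031109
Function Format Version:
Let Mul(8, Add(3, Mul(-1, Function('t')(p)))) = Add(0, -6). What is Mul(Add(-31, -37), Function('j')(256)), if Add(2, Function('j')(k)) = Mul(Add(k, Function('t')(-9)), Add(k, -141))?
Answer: -2031109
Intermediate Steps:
Function('t')(p) = Rational(15, 4) (Function('t')(p) = Add(3, Mul(Rational(-1, 8), Add(0, -6))) = Add(3, Mul(Rational(-1, 8), -6)) = Add(3, Rational(3, 4)) = Rational(15, 4))
Function('j')(k) = Add(-2, Mul(Add(-141, k), Add(Rational(15, 4), k))) (Function('j')(k) = Add(-2, Mul(Add(k, Rational(15, 4)), Add(k, -141))) = Add(-2, Mul(Add(Rational(15, 4), k), Add(-141, k))) = Add(-2, Mul(Add(-141, k), Add(Rational(15, 4), k))))
Mul(Add(-31, -37), Function('j')(256)) = Mul(Add(-31, -37), Add(Rational(-2123, 4), Pow(256, 2), Mul(Rational(-549, 4), 256))) = Mul(-68, Add(Rational(-2123, 4), 65536, -35136)) = Mul(-68, Rational(119477, 4)) = -2031109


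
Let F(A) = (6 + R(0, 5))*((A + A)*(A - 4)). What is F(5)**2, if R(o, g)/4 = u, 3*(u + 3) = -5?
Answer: 144400/9 ≈ 16044.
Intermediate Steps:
u = -14/3 (u = -3 + (1/3)*(-5) = -3 - 5/3 = -14/3 ≈ -4.6667)
R(o, g) = -56/3 (R(o, g) = 4*(-14/3) = -56/3)
F(A) = -76*A*(-4 + A)/3 (F(A) = (6 - 56/3)*((A + A)*(A - 4)) = -38*2*A*(-4 + A)/3 = -76*A*(-4 + A)/3)
F(5)**2 = ((76/3)*5*(4 - 1*5))**2 = ((76/3)*5*(4 - 5))**2 = ((76/3)*5*(-1))**2 = (-380/3)**2 = 144400/9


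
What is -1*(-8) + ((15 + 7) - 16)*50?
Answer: 308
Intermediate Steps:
-1*(-8) + ((15 + 7) - 16)*50 = 8 + (22 - 16)*50 = 8 + 6*50 = 8 + 300 = 308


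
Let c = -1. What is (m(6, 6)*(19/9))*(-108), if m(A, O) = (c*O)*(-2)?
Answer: -2736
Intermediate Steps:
m(A, O) = 2*O (m(A, O) = -O*(-2) = 2*O)
(m(6, 6)*(19/9))*(-108) = ((2*6)*(19/9))*(-108) = (12*(19*(⅑)))*(-108) = (12*(19/9))*(-108) = (76/3)*(-108) = -2736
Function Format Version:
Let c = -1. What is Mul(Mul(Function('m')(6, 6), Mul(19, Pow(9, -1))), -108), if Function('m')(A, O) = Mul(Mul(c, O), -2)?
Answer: -2736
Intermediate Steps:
Function('m')(A, O) = Mul(2, O) (Function('m')(A, O) = Mul(Mul(-1, O), -2) = Mul(2, O))
Mul(Mul(Function('m')(6, 6), Mul(19, Pow(9, -1))), -108) = Mul(Mul(Mul(2, 6), Mul(19, Pow(9, -1))), -108) = Mul(Mul(12, Mul(19, Rational(1, 9))), -108) = Mul(Mul(12, Rational(19, 9)), -108) = Mul(Rational(76, 3), -108) = -2736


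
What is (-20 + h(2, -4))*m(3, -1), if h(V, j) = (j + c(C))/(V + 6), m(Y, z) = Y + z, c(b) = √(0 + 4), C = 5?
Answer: -81/2 ≈ -40.500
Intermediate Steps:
c(b) = 2 (c(b) = √4 = 2)
h(V, j) = (2 + j)/(6 + V) (h(V, j) = (j + 2)/(V + 6) = (2 + j)/(6 + V))
(-20 + h(2, -4))*m(3, -1) = (-20 + (2 - 4)/(6 + 2))*(3 - 1) = (-20 - 2/8)*2 = (-20 + (⅛)*(-2))*2 = (-20 - ¼)*2 = -81/4*2 = -81/2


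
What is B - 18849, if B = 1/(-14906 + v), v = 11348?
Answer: -67064743/3558 ≈ -18849.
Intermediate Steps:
B = -1/3558 (B = 1/(-14906 + 11348) = 1/(-3558) = -1/3558 ≈ -0.00028106)
B - 18849 = -1/3558 - 18849 = -67064743/3558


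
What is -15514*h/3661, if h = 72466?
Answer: -1124237524/3661 ≈ -3.0709e+5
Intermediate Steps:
-15514*h/3661 = -15514/(3661/72466) = -15514/(3661*(1/72466)) = -15514/3661/72466 = -15514*72466/3661 = -1124237524/3661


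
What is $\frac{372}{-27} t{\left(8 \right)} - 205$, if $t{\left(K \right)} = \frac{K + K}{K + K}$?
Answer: $- \frac{1969}{9} \approx -218.78$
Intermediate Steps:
$t{\left(K \right)} = 1$ ($t{\left(K \right)} = \frac{2 K}{2 K} = 2 K \frac{1}{2 K} = 1$)
$\frac{372}{-27} t{\left(8 \right)} - 205 = \frac{372}{-27} \cdot 1 - 205 = 372 \left(- \frac{1}{27}\right) 1 - 205 = \left(- \frac{124}{9}\right) 1 - 205 = - \frac{124}{9} - 205 = - \frac{1969}{9}$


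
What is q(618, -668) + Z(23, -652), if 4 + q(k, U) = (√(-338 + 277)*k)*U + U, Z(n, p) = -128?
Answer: -800 - 412824*I*√61 ≈ -800.0 - 3.2243e+6*I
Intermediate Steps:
q(k, U) = -4 + U + I*U*k*√61 (q(k, U) = -4 + ((√(-338 + 277)*k)*U + U) = -4 + ((√(-61)*k)*U + U) = -4 + (((I*√61)*k)*U + U) = -4 + ((I*k*√61)*U + U) = -4 + (I*U*k*√61 + U) = -4 + (U + I*U*k*√61) = -4 + U + I*U*k*√61)
q(618, -668) + Z(23, -652) = (-4 - 668 + I*(-668)*618*√61) - 128 = (-4 - 668 - 412824*I*√61) - 128 = (-672 - 412824*I*√61) - 128 = -800 - 412824*I*√61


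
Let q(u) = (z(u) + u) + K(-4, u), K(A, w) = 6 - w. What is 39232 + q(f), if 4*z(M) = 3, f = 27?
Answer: 156955/4 ≈ 39239.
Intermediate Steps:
z(M) = ¾ (z(M) = (¼)*3 = ¾)
q(u) = 27/4 (q(u) = (¾ + u) + (6 - u) = 27/4)
39232 + q(f) = 39232 + 27/4 = 156955/4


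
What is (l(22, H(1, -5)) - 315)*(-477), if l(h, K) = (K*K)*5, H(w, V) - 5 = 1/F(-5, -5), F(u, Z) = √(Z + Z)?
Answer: 181737/2 + 2385*I*√10 ≈ 90869.0 + 7542.0*I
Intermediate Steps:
F(u, Z) = √2*√Z (F(u, Z) = √(2*Z) = √2*√Z)
H(w, V) = 5 - I*√10/10 (H(w, V) = 5 + 1/(√2*√(-5)) = 5 + 1/(√2*(I*√5)) = 5 + 1/(I*√10) = 5 - I*√10/10)
l(h, K) = 5*K² (l(h, K) = K²*5 = 5*K²)
(l(22, H(1, -5)) - 315)*(-477) = (5*(5 - I*√10/10)² - 315)*(-477) = (-315 + 5*(5 - I*√10/10)²)*(-477) = 150255 - 2385*(5 - I*√10/10)²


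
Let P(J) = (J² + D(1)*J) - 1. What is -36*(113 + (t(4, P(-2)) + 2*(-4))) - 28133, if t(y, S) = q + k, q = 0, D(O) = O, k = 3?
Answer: -32021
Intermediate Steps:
P(J) = -1 + J + J² (P(J) = (J² + 1*J) - 1 = (J² + J) - 1 = (J + J²) - 1 = -1 + J + J²)
t(y, S) = 3 (t(y, S) = 0 + 3 = 3)
-36*(113 + (t(4, P(-2)) + 2*(-4))) - 28133 = -36*(113 + (3 + 2*(-4))) - 28133 = -36*(113 + (3 - 8)) - 28133 = -36*(113 - 5) - 28133 = -36*108 - 28133 = -3888 - 28133 = -32021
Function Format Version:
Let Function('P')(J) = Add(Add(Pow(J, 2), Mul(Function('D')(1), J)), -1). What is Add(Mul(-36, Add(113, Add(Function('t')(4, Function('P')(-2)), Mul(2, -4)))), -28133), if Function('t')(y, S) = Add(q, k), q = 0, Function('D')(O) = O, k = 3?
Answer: -32021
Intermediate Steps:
Function('P')(J) = Add(-1, J, Pow(J, 2)) (Function('P')(J) = Add(Add(Pow(J, 2), Mul(1, J)), -1) = Add(Add(Pow(J, 2), J), -1) = Add(Add(J, Pow(J, 2)), -1) = Add(-1, J, Pow(J, 2)))
Function('t')(y, S) = 3 (Function('t')(y, S) = Add(0, 3) = 3)
Add(Mul(-36, Add(113, Add(Function('t')(4, Function('P')(-2)), Mul(2, -4)))), -28133) = Add(Mul(-36, Add(113, Add(3, Mul(2, -4)))), -28133) = Add(Mul(-36, Add(113, Add(3, -8))), -28133) = Add(Mul(-36, Add(113, -5)), -28133) = Add(Mul(-36, 108), -28133) = Add(-3888, -28133) = -32021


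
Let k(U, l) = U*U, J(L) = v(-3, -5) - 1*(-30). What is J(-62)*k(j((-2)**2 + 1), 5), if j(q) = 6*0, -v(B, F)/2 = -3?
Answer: 0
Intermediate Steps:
v(B, F) = 6 (v(B, F) = -2*(-3) = 6)
j(q) = 0
J(L) = 36 (J(L) = 6 - 1*(-30) = 6 + 30 = 36)
k(U, l) = U**2
J(-62)*k(j((-2)**2 + 1), 5) = 36*0**2 = 36*0 = 0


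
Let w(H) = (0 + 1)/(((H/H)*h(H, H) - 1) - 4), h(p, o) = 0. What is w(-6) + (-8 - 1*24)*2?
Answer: -321/5 ≈ -64.200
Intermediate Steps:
w(H) = -⅕ (w(H) = (0 + 1)/(((H/H)*0 - 1) - 4) = 1/((1*0 - 1) - 4) = 1/((0 - 1) - 4) = 1/(-1 - 4) = 1/(-5) = 1*(-⅕) = -⅕)
w(-6) + (-8 - 1*24)*2 = -⅕ + (-8 - 1*24)*2 = -⅕ + (-8 - 24)*2 = -⅕ - 32*2 = -⅕ - 64 = -321/5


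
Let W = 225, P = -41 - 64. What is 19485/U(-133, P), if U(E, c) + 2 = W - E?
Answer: 19485/356 ≈ 54.733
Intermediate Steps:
P = -105
U(E, c) = 223 - E (U(E, c) = -2 + (225 - E) = 223 - E)
19485/U(-133, P) = 19485/(223 - 1*(-133)) = 19485/(223 + 133) = 19485/356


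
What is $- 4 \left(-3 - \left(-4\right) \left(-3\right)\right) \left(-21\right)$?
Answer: $-1260$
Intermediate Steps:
$- 4 \left(-3 - \left(-4\right) \left(-3\right)\right) \left(-21\right) = - 4 \left(-3 - 12\right) \left(-21\right) = \left(-4\right) \left(-15\right) \left(-21\right) = 60 \left(-21\right) = -1260$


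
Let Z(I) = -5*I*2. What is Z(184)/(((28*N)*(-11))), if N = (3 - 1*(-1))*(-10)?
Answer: -23/154 ≈ -0.14935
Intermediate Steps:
N = -40 (N = (3 + 1)*(-10) = 4*(-10) = -40)
Z(I) = -10*I
Z(184)/(((28*N)*(-11))) = (-10*184)/(((28*(-40))*(-11))) = -1840/((-1120*(-11))) = -1840/12320 = -1840*1/12320 = -23/154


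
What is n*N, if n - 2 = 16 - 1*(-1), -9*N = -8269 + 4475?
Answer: 72086/9 ≈ 8009.6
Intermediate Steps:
N = 3794/9 (N = -(-8269 + 4475)/9 = -⅑*(-3794) = 3794/9 ≈ 421.56)
n = 19 (n = 2 + (16 - 1*(-1)) = 2 + (16 + 1) = 2 + 17 = 19)
n*N = 19*(3794/9) = 72086/9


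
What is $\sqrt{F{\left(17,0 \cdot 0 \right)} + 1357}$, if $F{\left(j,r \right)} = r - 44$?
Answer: $\sqrt{1313} \approx 36.235$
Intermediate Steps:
$F{\left(j,r \right)} = -44 + r$
$\sqrt{F{\left(17,0 \cdot 0 \right)} + 1357} = \sqrt{\left(-44 + 0 \cdot 0\right) + 1357} = \sqrt{\left(-44 + 0\right) + 1357} = \sqrt{-44 + 1357} = \sqrt{1313}$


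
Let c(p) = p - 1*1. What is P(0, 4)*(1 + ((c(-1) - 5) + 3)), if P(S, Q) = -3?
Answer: 9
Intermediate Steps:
c(p) = -1 + p (c(p) = p - 1 = -1 + p)
P(0, 4)*(1 + ((c(-1) - 5) + 3)) = -3*(1 + (((-1 - 1) - 5) + 3)) = -3*(1 + ((-2 - 5) + 3)) = -3*(1 + (-7 + 3)) = -3*(1 - 4) = -3*(-3) = 9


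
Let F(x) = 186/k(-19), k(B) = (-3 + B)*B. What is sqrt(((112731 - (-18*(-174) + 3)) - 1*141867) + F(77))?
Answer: 9*I*sqrt(17402594)/209 ≈ 179.64*I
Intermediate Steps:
k(B) = B*(-3 + B)
F(x) = 93/209 (F(x) = 186/((-19*(-3 - 19))) = 186/((-19*(-22))) = 186/418 = 186*(1/418) = 93/209)
sqrt(((112731 - (-18*(-174) + 3)) - 1*141867) + F(77)) = sqrt(((112731 - (-18*(-174) + 3)) - 1*141867) + 93/209) = sqrt(((112731 - (3132 + 3)) - 141867) + 93/209) = sqrt(((112731 - 1*3135) - 141867) + 93/209) = sqrt(((112731 - 3135) - 141867) + 93/209) = sqrt((109596 - 141867) + 93/209) = sqrt(-32271 + 93/209) = sqrt(-6744546/209) = 9*I*sqrt(17402594)/209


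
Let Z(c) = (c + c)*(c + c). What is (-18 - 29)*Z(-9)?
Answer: -15228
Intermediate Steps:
Z(c) = 4*c² (Z(c) = (2*c)*(2*c) = 4*c²)
(-18 - 29)*Z(-9) = (-18 - 29)*(4*(-9)²) = -188*81 = -47*324 = -15228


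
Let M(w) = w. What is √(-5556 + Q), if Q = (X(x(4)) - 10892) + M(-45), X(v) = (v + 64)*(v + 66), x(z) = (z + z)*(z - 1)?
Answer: I*√8573 ≈ 92.59*I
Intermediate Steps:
x(z) = 2*z*(-1 + z) (x(z) = (2*z)*(-1 + z) = 2*z*(-1 + z))
X(v) = (64 + v)*(66 + v)
Q = -3017 (Q = ((4224 + (2*4*(-1 + 4))² + 130*(2*4*(-1 + 4))) - 10892) - 45 = ((4224 + (2*4*3)² + 130*(2*4*3)) - 10892) - 45 = ((4224 + 24² + 130*24) - 10892) - 45 = ((4224 + 576 + 3120) - 10892) - 45 = (7920 - 10892) - 45 = -2972 - 45 = -3017)
√(-5556 + Q) = √(-5556 - 3017) = √(-8573) = I*√8573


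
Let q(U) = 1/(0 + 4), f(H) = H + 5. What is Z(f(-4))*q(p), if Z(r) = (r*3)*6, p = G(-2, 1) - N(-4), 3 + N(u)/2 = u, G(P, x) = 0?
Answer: 9/2 ≈ 4.5000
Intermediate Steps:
f(H) = 5 + H
N(u) = -6 + 2*u
p = 14 (p = 0 - (-6 + 2*(-4)) = 0 - (-6 - 8) = 0 - 1*(-14) = 0 + 14 = 14)
Z(r) = 18*r (Z(r) = (3*r)*6 = 18*r)
q(U) = ¼ (q(U) = 1/4 = ¼)
Z(f(-4))*q(p) = (18*(5 - 4))*(¼) = (18*1)*(¼) = 18*(¼) = 9/2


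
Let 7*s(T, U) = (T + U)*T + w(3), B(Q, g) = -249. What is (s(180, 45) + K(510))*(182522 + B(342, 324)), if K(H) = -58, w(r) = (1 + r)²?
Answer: 1044424290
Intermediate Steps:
s(T, U) = 16/7 + T*(T + U)/7 (s(T, U) = ((T + U)*T + (1 + 3)²)/7 = (T*(T + U) + 4²)/7 = (T*(T + U) + 16)/7 = (16 + T*(T + U))/7 = 16/7 + T*(T + U)/7)
(s(180, 45) + K(510))*(182522 + B(342, 324)) = ((16/7 + (⅐)*180² + (⅐)*180*45) - 58)*(182522 - 249) = ((16/7 + (⅐)*32400 + 8100/7) - 58)*182273 = ((16/7 + 32400/7 + 8100/7) - 58)*182273 = (5788 - 58)*182273 = 5730*182273 = 1044424290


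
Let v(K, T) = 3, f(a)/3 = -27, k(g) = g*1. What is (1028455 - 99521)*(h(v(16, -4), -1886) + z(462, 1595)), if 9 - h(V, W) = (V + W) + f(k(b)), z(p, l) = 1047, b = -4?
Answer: 2805380680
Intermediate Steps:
k(g) = g
f(a) = -81 (f(a) = 3*(-27) = -81)
h(V, W) = 90 - V - W (h(V, W) = 9 - ((V + W) - 81) = 9 - (-81 + V + W) = 9 + (81 - V - W) = 90 - V - W)
(1028455 - 99521)*(h(v(16, -4), -1886) + z(462, 1595)) = (1028455 - 99521)*((90 - 1*3 - 1*(-1886)) + 1047) = 928934*((90 - 3 + 1886) + 1047) = 928934*(1973 + 1047) = 928934*3020 = 2805380680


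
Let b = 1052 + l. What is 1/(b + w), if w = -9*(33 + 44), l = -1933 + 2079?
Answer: 1/505 ≈ 0.0019802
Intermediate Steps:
l = 146
b = 1198 (b = 1052 + 146 = 1198)
w = -693 (w = -9*77 = -693)
1/(b + w) = 1/(1198 - 693) = 1/505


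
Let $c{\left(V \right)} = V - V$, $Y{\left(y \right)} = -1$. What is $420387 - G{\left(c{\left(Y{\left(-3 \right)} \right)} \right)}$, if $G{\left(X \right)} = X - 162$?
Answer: $420549$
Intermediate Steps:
$c{\left(V \right)} = 0$
$G{\left(X \right)} = -162 + X$ ($G{\left(X \right)} = X - 162 = -162 + X$)
$420387 - G{\left(c{\left(Y{\left(-3 \right)} \right)} \right)} = 420387 - \left(-162 + 0\right) = 420387 - -162 = 420387 + 162 = 420549$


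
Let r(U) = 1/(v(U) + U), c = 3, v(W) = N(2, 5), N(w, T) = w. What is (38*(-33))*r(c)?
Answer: -1254/5 ≈ -250.80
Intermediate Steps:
v(W) = 2
r(U) = 1/(2 + U)
(38*(-33))*r(c) = (38*(-33))/(2 + 3) = -1254/5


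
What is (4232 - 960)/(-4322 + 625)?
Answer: -3272/3697 ≈ -0.88504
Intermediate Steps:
(4232 - 960)/(-4322 + 625) = 3272/(-3697) = 3272*(-1/3697) = -3272/3697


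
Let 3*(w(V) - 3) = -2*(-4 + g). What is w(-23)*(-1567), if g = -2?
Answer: -10969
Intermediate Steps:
w(V) = 7 (w(V) = 3 + (-2*(-4 - 2))/3 = 3 + (-2*(-6))/3 = 3 + (⅓)*12 = 3 + 4 = 7)
w(-23)*(-1567) = 7*(-1567) = -10969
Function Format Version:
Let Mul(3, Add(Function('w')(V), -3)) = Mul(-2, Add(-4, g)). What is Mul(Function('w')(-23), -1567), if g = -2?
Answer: -10969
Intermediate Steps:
Function('w')(V) = 7 (Function('w')(V) = Add(3, Mul(Rational(1, 3), Mul(-2, Add(-4, -2)))) = Add(3, Mul(Rational(1, 3), Mul(-2, -6))) = Add(3, Mul(Rational(1, 3), 12)) = Add(3, 4) = 7)
Mul(Function('w')(-23), -1567) = Mul(7, -1567) = -10969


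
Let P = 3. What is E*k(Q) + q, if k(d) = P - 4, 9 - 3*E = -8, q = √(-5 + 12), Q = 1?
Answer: -17/3 + √7 ≈ -3.0209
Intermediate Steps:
q = √7 ≈ 2.6458
E = 17/3 (E = 3 - ⅓*(-8) = 3 + 8/3 = 17/3 ≈ 5.6667)
k(d) = -1 (k(d) = 3 - 4 = -1)
E*k(Q) + q = (17/3)*(-1) + √7 = -17/3 + √7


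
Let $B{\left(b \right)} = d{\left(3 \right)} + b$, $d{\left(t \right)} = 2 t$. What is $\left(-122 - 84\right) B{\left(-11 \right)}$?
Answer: $1030$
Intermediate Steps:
$B{\left(b \right)} = 6 + b$ ($B{\left(b \right)} = 2 \cdot 3 + b = 6 + b$)
$\left(-122 - 84\right) B{\left(-11 \right)} = \left(-122 - 84\right) \left(6 - 11\right) = \left(-206\right) \left(-5\right) = 1030$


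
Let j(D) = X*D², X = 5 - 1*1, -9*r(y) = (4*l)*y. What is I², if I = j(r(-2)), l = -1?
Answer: 65536/6561 ≈ 9.9887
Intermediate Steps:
r(y) = 4*y/9 (r(y) = -4*(-1)*y/9 = -(-4)*y/9 = 4*y/9)
X = 4 (X = 5 - 1 = 4)
j(D) = 4*D²
I = 256/81 (I = 4*((4/9)*(-2))² = 4*(-8/9)² = 4*(64/81) = 256/81 ≈ 3.1605)
I² = (256/81)² = 65536/6561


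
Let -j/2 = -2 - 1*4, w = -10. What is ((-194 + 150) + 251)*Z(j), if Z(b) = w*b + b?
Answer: -22356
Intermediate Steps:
j = 12 (j = -2*(-2 - 1*4) = -2*(-2 - 4) = -2*(-6) = 12)
Z(b) = -9*b (Z(b) = -10*b + b = -9*b)
((-194 + 150) + 251)*Z(j) = ((-194 + 150) + 251)*(-9*12) = (-44 + 251)*(-108) = 207*(-108) = -22356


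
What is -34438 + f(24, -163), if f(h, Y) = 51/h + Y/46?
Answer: -6336853/184 ≈ -34439.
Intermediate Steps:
f(h, Y) = 51/h + Y/46 (f(h, Y) = 51/h + Y*(1/46) = 51/h + Y/46)
-34438 + f(24, -163) = -34438 + (51/24 + (1/46)*(-163)) = -34438 + (51*(1/24) - 163/46) = -34438 + (17/8 - 163/46) = -34438 - 261/184 = -6336853/184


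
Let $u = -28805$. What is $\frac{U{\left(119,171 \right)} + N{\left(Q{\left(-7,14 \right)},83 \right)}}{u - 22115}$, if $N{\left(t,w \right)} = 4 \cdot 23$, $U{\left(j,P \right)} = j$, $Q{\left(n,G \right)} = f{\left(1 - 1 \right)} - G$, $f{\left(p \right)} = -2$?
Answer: $- \frac{211}{50920} \approx -0.0041438$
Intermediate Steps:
$Q{\left(n,G \right)} = -2 - G$
$N{\left(t,w \right)} = 92$
$\frac{U{\left(119,171 \right)} + N{\left(Q{\left(-7,14 \right)},83 \right)}}{u - 22115} = \frac{119 + 92}{-28805 - 22115} = \frac{211}{-50920} = 211 \left(- \frac{1}{50920}\right) = - \frac{211}{50920}$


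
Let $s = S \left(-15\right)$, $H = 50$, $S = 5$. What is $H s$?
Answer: $-3750$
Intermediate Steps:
$s = -75$ ($s = 5 \left(-15\right) = -75$)
$H s = 50 \left(-75\right) = -3750$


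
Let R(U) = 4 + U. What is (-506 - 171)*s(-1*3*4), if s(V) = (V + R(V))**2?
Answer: -270800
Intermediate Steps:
s(V) = (4 + 2*V)**2 (s(V) = (V + (4 + V))**2 = (4 + 2*V)**2)
(-506 - 171)*s(-1*3*4) = (-506 - 171)*(4*(2 - 1*3*4)**2) = -2708*(2 - 3*4)**2 = -2708*(2 - 12)**2 = -2708*(-10)**2 = -2708*100 = -677*400 = -270800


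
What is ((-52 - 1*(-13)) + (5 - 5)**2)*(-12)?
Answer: 468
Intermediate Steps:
((-52 - 1*(-13)) + (5 - 5)**2)*(-12) = ((-52 + 13) + 0**2)*(-12) = (-39 + 0)*(-12) = -39*(-12) = 468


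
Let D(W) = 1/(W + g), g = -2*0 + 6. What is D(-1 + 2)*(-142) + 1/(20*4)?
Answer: -11353/560 ≈ -20.273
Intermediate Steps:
g = 6 (g = 0 + 6 = 6)
D(W) = 1/(6 + W) (D(W) = 1/(W + 6) = 1/(6 + W))
D(-1 + 2)*(-142) + 1/(20*4) = -142/(6 + (-1 + 2)) + 1/(20*4) = -142/(6 + 1) + 1/80 = -142/7 + 1/80 = -11353/560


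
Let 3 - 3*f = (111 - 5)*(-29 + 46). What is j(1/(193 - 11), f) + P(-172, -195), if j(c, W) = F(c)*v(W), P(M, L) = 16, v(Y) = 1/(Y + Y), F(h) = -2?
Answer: 28787/1799 ≈ 16.002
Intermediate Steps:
v(Y) = 1/(2*Y)
f = -1799/3 (f = 1 - (111 - 5)*(-29 + 46)/3 = 1 - 106*17/3 = 1 - 1/3*1802 = 1 - 1802/3 = -1799/3 ≈ -599.67)
j(c, W) = -1/W
j(1/(193 - 11), f) + P(-172, -195) = -1/(-1799/3) + 16 = -1*(-3/1799) + 16 = 3/1799 + 16 = 28787/1799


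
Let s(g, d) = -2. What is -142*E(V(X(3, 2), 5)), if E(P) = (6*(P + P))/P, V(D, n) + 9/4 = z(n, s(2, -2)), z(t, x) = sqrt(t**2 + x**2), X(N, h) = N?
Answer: -1704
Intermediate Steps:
V(D, n) = -9/4 + sqrt(4 + n**2) (V(D, n) = -9/4 + sqrt(n**2 + (-2)**2) = -9/4 + sqrt(n**2 + 4) = -9/4 + sqrt(4 + n**2))
E(P) = 12 (E(P) = (6*(2*P))/P = (12*P)/P = 12)
-142*E(V(X(3, 2), 5)) = -142*12 = -1704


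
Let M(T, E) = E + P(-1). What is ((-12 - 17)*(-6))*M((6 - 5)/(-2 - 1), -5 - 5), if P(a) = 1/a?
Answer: -1914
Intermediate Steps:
M(T, E) = -1 + E (M(T, E) = E + 1/(-1) = E - 1 = -1 + E)
((-12 - 17)*(-6))*M((6 - 5)/(-2 - 1), -5 - 5) = ((-12 - 17)*(-6))*(-1 + (-5 - 5)) = (-29*(-6))*(-1 - 10) = 174*(-11) = -1914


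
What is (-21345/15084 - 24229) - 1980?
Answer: -131785967/5028 ≈ -26210.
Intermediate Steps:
(-21345/15084 - 24229) - 1980 = (-21345*1/15084 - 24229) - 1980 = (-7115/5028 - 24229) - 1980 = -121830527/5028 - 1980 = -131785967/5028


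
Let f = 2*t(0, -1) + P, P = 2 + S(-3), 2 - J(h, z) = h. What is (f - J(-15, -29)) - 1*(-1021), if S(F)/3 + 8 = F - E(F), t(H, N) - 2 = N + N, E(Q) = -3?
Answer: 982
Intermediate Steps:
t(H, N) = 2 + 2*N (t(H, N) = 2 + (N + N) = 2 + 2*N)
S(F) = -15 + 3*F (S(F) = -24 + 3*(F - 1*(-3)) = -24 + 3*(F + 3) = -24 + 3*(3 + F) = -24 + (9 + 3*F) = -15 + 3*F)
J(h, z) = 2 - h
P = -22 (P = 2 + (-15 + 3*(-3)) = 2 + (-15 - 9) = 2 - 24 = -22)
f = -22 (f = 2*(2 + 2*(-1)) - 22 = 2*(2 - 2) - 22 = 2*0 - 22 = 0 - 22 = -22)
(f - J(-15, -29)) - 1*(-1021) = (-22 - (2 - 1*(-15))) - 1*(-1021) = (-22 - (2 + 15)) + 1021 = (-22 - 1*17) + 1021 = (-22 - 17) + 1021 = -39 + 1021 = 982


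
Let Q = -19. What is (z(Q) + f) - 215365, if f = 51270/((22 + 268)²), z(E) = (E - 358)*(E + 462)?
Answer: -3215777033/8410 ≈ -3.8238e+5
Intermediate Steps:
z(E) = (-358 + E)*(462 + E)
f = 5127/8410 (f = 51270/(290²) = 51270/84100 = 51270*(1/84100) = 5127/8410 ≈ 0.60963)
(z(Q) + f) - 215365 = ((-165396 + (-19)² + 104*(-19)) + 5127/8410) - 215365 = ((-165396 + 361 - 1976) + 5127/8410) - 215365 = (-167011 + 5127/8410) - 215365 = -1404557383/8410 - 215365 = -3215777033/8410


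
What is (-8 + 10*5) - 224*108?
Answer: -24150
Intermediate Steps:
(-8 + 10*5) - 224*108 = (-8 + 50) - 24192 = 42 - 24192 = -24150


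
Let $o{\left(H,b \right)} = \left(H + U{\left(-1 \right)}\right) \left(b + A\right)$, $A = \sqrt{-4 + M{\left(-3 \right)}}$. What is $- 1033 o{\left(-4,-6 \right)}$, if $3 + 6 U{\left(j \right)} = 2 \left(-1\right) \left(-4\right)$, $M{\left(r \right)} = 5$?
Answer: $- \frac{98135}{6} \approx -16356.0$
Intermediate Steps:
$A = 1$ ($A = \sqrt{-4 + 5} = \sqrt{1} = 1$)
$U{\left(j \right)} = \frac{5}{6}$ ($U{\left(j \right)} = - \frac{1}{2} + \frac{2 \left(-1\right) \left(-4\right)}{6} = - \frac{1}{2} + \frac{\left(-2\right) \left(-4\right)}{6} = - \frac{1}{2} + \frac{1}{6} \cdot 8 = - \frac{1}{2} + \frac{4}{3} = \frac{5}{6}$)
$o{\left(H,b \right)} = \left(1 + b\right) \left(\frac{5}{6} + H\right)$ ($o{\left(H,b \right)} = \left(H + \frac{5}{6}\right) \left(b + 1\right) = \left(\frac{5}{6} + H\right) \left(1 + b\right) = \left(1 + b\right) \left(\frac{5}{6} + H\right)$)
$- 1033 o{\left(-4,-6 \right)} = - 1033 \left(\frac{5}{6} - 4 + \frac{5}{6} \left(-6\right) - -24\right) = - 1033 \left(\frac{5}{6} - 4 - 5 + 24\right) = \left(-1033\right) \frac{95}{6} = - \frac{98135}{6}$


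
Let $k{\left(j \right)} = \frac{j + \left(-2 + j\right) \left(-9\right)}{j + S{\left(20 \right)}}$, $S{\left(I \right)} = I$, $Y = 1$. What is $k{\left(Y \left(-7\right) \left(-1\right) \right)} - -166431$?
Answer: $\frac{4493599}{27} \approx 1.6643 \cdot 10^{5}$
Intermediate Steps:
$k{\left(j \right)} = \frac{18 - 8 j}{20 + j}$ ($k{\left(j \right)} = \frac{j + \left(-2 + j\right) \left(-9\right)}{j + 20} = \frac{j - \left(-18 + 9 j\right)}{20 + j} = \frac{18 - 8 j}{20 + j}$)
$k{\left(Y \left(-7\right) \left(-1\right) \right)} - -166431 = \frac{2 \left(9 - 4 \cdot 1 \left(-7\right) \left(-1\right)\right)}{20 + 1 \left(-7\right) \left(-1\right)} - -166431 = \frac{2 \left(9 - 4 \left(\left(-7\right) \left(-1\right)\right)\right)}{20 - -7} + 166431 = \frac{2 \left(9 - 28\right)}{20 + 7} + 166431 = \frac{2 \left(9 - 28\right)}{27} + 166431 = 2 \cdot \frac{1}{27} \left(-19\right) + 166431 = - \frac{38}{27} + 166431 = \frac{4493599}{27}$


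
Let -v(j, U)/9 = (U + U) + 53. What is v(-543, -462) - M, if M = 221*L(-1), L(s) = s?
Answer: 8060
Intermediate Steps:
v(j, U) = -477 - 18*U (v(j, U) = -9*((U + U) + 53) = -9*(2*U + 53) = -9*(53 + 2*U) = -477 - 18*U)
M = -221 (M = 221*(-1) = -221)
v(-543, -462) - M = (-477 - 18*(-462)) - 1*(-221) = (-477 + 8316) + 221 = 7839 + 221 = 8060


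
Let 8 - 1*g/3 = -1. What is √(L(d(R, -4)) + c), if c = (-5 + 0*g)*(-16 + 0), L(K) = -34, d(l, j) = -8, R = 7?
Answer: √46 ≈ 6.7823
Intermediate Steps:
g = 27 (g = 24 - 3*(-1) = 24 + 3 = 27)
c = 80 (c = (-5 + 0*27)*(-16 + 0) = (-5 + 0)*(-16) = -5*(-16) = 80)
√(L(d(R, -4)) + c) = √(-34 + 80) = √46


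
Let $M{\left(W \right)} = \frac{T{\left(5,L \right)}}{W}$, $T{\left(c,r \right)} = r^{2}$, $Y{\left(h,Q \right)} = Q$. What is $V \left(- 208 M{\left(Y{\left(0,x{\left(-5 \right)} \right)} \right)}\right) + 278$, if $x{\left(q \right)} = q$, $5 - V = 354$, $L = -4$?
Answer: $- \frac{1160082}{5} \approx -2.3202 \cdot 10^{5}$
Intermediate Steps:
$V = -349$ ($V = 5 - 354 = -349$)
$M{\left(W \right)} = \frac{16}{W}$ ($M{\left(W \right)} = \frac{\left(-4\right)^{2}}{W} = \frac{16}{W}$)
$V \left(- 208 M{\left(Y{\left(0,x{\left(-5 \right)} \right)} \right)}\right) + 278 = - 349 \left(- 208 \frac{16}{-5}\right) + 278 = - 349 \left(- 208 \cdot 16 \left(- \frac{1}{5}\right)\right) + 278 = - 349 \left(\left(-208\right) \left(- \frac{16}{5}\right)\right) + 278 = \left(-349\right) \frac{3328}{5} + 278 = - \frac{1161472}{5} + 278 = - \frac{1160082}{5}$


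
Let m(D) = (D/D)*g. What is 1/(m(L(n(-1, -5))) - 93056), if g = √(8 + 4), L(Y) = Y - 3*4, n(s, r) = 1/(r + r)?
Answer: -23264/2164854781 - √3/4329709562 ≈ -1.0747e-5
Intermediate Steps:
n(s, r) = 1/(2*r)
L(Y) = -12 + Y (L(Y) = Y - 12 = -12 + Y)
g = 2*√3 (g = √12 = 2*√3 ≈ 3.4641)
m(D) = 2*√3 (m(D) = (D/D)*(2*√3) = 1*(2*√3) = 2*√3)
1/(m(L(n(-1, -5))) - 93056) = 1/(2*√3 - 93056) = 1/(-93056 + 2*√3)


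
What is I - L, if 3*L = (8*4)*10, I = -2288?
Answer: -7184/3 ≈ -2394.7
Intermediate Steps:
L = 320/3 (L = ((8*4)*10)/3 = (32*10)/3 = (1/3)*320 = 320/3 ≈ 106.67)
I - L = -2288 - 1*320/3 = -2288 - 320/3 = -7184/3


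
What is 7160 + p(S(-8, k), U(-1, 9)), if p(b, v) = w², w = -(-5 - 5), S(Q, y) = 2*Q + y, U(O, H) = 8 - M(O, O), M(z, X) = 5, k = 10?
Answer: 7260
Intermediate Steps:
U(O, H) = 3 (U(O, H) = 8 - 1*5 = 8 - 5 = 3)
S(Q, y) = y + 2*Q
w = 10 (w = -1*(-10) = 10)
p(b, v) = 100 (p(b, v) = 10² = 100)
7160 + p(S(-8, k), U(-1, 9)) = 7160 + 100 = 7260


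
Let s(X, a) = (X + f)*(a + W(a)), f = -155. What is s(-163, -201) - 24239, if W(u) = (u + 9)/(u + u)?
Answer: 2648317/67 ≈ 39527.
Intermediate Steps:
W(u) = (9 + u)/(2*u) (W(u) = (9 + u)/((2*u)) = (9 + u)*(1/(2*u)) = (9 + u)/(2*u))
s(X, a) = (-155 + X)*(a + (9 + a)/(2*a)) (s(X, a) = (X - 155)*(a + (9 + a)/(2*a)) = (-155 + X)*(a + (9 + a)/(2*a)))
s(-163, -201) - 24239 = (½)*(-1395 - 155*(-201) - 163*(9 - 201) + 2*(-201)²*(-155 - 163))/(-201) - 24239 = (½)*(-1/201)*(-1395 + 31155 - 163*(-192) + 2*40401*(-318)) - 24239 = (½)*(-1/201)*(-1395 + 31155 + 31296 - 25695036) - 24239 = (½)*(-1/201)*(-25633980) - 24239 = 4272330/67 - 24239 = 2648317/67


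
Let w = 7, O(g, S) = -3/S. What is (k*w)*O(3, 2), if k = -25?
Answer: 525/2 ≈ 262.50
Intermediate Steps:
(k*w)*O(3, 2) = (-25*7)*(-3/2) = -(-525)/2 = -175*(-3/2) = 525/2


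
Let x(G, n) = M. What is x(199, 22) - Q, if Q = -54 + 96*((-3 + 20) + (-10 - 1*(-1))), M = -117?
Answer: -831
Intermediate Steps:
x(G, n) = -117
Q = 714 (Q = -54 + 96*(17 + (-10 + 1)) = -54 + 96*(17 - 9) = -54 + 96*8 = -54 + 768 = 714)
x(199, 22) - Q = -117 - 1*714 = -117 - 714 = -831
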